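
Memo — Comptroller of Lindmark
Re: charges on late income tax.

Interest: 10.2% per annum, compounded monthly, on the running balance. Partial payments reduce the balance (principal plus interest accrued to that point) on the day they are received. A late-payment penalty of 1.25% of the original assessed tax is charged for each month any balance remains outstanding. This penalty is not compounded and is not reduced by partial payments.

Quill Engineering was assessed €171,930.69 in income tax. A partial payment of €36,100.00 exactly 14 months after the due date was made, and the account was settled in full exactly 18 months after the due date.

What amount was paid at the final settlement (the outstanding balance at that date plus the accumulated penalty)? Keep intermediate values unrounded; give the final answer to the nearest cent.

Monthly rate = 10.2% ÷ 12 = 0.85%
Balance at month 14: €171,930.6900 × (1 + 0.0085)^14 = €193,560.1909…
After €36,100.00 payment: €193,560.1909… − €36,100.00 = €157,460.1909…
Balance at month 18: €157,460.1909… × (1 + 0.0085)^4 = €162,882.4840…
Penalty: 18 × 1.25% × €171,930.69 = €38,684.41…
Final settlement = outstanding balance + penalty = €162,882.4840… + €38,684.41… = €201,566.89

€201,566.89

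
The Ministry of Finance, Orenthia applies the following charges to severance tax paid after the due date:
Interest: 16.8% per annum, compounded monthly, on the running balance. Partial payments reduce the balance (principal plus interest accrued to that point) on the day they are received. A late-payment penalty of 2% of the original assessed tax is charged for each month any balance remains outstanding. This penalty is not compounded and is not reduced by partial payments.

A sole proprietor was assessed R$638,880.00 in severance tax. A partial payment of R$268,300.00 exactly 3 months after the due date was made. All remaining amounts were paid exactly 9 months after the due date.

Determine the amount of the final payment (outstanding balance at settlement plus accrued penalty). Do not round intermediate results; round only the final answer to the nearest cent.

R$547,394.73

Monthly rate = 16.8% ÷ 12 = 1.4%
Balance at month 3: R$638,880.0000 × (1 + 0.014)^3 = R$666,090.3745…
After R$268,300.00 payment: R$666,090.3745… − R$268,300.00 = R$397,790.3745…
Balance at month 9: R$397,790.3745… × (1 + 0.014)^6 = R$432,396.3309…
Penalty: 9 × 2% × R$638,880.00 = R$114,998.40
Final settlement = outstanding balance + penalty = R$432,396.3309… + R$114,998.40 = R$547,394.73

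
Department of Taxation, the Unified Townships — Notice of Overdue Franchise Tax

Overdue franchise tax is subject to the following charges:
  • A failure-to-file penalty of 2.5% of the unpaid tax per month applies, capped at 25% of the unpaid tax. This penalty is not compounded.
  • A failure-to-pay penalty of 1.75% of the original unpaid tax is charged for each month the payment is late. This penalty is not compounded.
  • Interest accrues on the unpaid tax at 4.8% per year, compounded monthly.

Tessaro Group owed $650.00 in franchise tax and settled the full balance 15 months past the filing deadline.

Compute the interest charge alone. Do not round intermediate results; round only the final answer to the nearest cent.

Interest (4.8%/yr ÷ 12 = 0.4%/month): $650.00 × ((1 + 0.004)^15 − 1) = $40.1112…

$40.11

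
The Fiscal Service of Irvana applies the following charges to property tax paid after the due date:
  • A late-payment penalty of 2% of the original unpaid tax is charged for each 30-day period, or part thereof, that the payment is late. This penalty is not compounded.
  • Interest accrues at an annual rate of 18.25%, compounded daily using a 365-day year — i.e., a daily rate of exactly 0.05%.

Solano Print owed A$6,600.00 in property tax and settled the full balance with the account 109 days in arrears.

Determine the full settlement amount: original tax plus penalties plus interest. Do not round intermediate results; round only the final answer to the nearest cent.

Penalty periods: ⌈109/30⌉ = 4; penalty = 4 × 2% × A$6,600.00 = A$528.00
Interest: A$6,600.00 × ((1 + 0.0005)^109 − 1) = A$6,600.00 × 0.05599809… = A$369.5874…
Total = A$6,600.00 + A$528.0000 + A$369.5874… = A$7,497.59

A$7,497.59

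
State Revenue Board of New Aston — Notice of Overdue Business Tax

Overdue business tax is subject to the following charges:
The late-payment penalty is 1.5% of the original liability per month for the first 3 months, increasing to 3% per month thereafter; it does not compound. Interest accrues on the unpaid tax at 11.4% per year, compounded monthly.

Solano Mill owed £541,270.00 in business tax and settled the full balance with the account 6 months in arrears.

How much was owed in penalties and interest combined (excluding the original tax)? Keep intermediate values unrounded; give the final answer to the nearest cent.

£104,665.93

Penalty, months 1–3: 3 × 1.5% × £541,270.00 = £24,357.15
Penalty, months 4–6: 3 × 3% × £541,270.00 = £48,714.30
Interest (11.4%/yr ÷ 12 = 0.95%/month): £541,270.00 × ((1 + 0.0095)^6 − 1) = £31,594.4821…
Penalties + interest = £73,071.4500 + £31,594.4821… = £104,665.93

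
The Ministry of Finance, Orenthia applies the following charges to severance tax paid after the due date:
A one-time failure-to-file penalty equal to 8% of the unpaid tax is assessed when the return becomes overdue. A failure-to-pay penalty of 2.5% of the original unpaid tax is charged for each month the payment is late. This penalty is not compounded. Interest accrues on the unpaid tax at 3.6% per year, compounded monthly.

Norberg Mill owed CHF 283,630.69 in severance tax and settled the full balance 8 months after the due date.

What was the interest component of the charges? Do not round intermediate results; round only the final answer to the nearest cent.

CHF 6,879.04

Interest (3.6%/yr ÷ 12 = 0.3%/month): CHF 283,630.69 × ((1 + 0.003)^8 − 1) = CHF 6,879.0420…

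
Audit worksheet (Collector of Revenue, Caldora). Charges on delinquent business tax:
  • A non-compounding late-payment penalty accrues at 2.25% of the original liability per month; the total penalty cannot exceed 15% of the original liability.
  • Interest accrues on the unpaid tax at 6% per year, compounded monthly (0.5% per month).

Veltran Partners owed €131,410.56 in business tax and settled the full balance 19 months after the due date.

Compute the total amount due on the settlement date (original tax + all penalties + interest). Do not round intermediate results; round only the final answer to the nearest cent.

Penalty (uncapped): 19 × 2.25% × €131,410.56 = €56,178.01…; cap = 15% × €131,410.56 = €19,711.58… → penalty = €19,711.58…
Interest: €131,410.56 × ((1 + 0.005)^19 − 1) = €131,410.56 × 0.0993986… = €13,062.0236…
Total = €131,410.56 + €19,711.5840 + €13,062.0236… = €164,184.17

€164,184.17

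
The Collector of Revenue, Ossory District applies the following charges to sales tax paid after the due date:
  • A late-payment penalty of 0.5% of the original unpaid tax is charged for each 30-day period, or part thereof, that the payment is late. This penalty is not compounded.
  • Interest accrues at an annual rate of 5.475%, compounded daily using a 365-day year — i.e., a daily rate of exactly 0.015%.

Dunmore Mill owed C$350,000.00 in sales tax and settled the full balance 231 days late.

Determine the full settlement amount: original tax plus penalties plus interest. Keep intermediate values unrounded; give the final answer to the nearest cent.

C$376,339.12

Penalty periods: ⌈231/30⌉ = 8; penalty = 8 × 0.5% × C$350,000.00 = C$14,000.00
Interest: C$350,000.00 × ((1 + 0.00015)^231 − 1) = C$350,000.00 × 0.03525462… = C$12,339.1153…
Total = C$350,000.00 + C$14,000.0000 + C$12,339.1153… = C$376,339.12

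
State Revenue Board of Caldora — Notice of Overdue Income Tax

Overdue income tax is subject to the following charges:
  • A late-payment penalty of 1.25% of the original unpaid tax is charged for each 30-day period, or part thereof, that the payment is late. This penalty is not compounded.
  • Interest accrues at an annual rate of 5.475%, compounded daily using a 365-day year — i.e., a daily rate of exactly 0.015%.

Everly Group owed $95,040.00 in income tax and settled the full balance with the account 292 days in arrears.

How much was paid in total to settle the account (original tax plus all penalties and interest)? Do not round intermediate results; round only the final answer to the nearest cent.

$111,174.94

Penalty periods: ⌈292/30⌉ = 10; penalty = 10 × 1.25% × $95,040.00 = $11,880.00
Interest: $95,040.00 × ((1 + 0.00015)^292 − 1) = $95,040.00 × 0.04476995… = $4,254.9358…
Total = $95,040.00 + $11,880.0000 + $4,254.9358… = $111,174.94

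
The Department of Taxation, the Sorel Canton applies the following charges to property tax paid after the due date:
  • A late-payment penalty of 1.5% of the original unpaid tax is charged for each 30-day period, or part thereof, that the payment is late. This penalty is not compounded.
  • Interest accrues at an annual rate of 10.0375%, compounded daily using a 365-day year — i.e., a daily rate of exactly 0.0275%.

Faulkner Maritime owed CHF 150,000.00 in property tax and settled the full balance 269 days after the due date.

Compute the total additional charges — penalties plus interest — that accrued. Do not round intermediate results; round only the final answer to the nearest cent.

CHF 31,765.34

Penalty periods: ⌈269/30⌉ = 9; penalty = 9 × 1.5% × CHF 150,000.00 = CHF 20,250.00
Interest: CHF 150,000.00 × ((1 + 0.000275)^269 − 1) = CHF 150,000.00 × 0.07676894… = CHF 11,515.3403…
Penalties + interest = CHF 20,250.0000 + CHF 11,515.3403… = CHF 31,765.34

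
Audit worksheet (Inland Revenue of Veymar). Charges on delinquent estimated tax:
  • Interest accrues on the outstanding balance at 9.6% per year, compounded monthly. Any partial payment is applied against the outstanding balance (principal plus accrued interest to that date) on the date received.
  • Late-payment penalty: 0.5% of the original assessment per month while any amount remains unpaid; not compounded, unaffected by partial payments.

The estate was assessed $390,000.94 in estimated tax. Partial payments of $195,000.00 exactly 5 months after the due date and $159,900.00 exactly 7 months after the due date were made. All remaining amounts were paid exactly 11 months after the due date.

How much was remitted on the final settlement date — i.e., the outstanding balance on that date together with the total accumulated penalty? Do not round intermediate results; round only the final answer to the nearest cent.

$77,549.62

Monthly rate = 9.6% ÷ 12 = 0.8%
Balance at month 5: $390,000.9400 × (1 + 0.008)^5 = $405,852.5830…
After $195,000.00 payment: $405,852.5830… − $195,000.00 = $210,852.5830…
Balance at month 7: $210,852.5830… × (1 + 0.008)^2 = $214,239.7189…
After $159,900.00 payment: $214,239.7189… − $159,900.00 = $54,339.7189…
Balance at month 11: $54,339.7189… × (1 + 0.008)^4 = $56,099.5679…
Penalty: 11 × 0.5% × $390,000.94 = $21,450.05…
Final settlement = outstanding balance + penalty = $56,099.5679… + $21,450.05… = $77,549.62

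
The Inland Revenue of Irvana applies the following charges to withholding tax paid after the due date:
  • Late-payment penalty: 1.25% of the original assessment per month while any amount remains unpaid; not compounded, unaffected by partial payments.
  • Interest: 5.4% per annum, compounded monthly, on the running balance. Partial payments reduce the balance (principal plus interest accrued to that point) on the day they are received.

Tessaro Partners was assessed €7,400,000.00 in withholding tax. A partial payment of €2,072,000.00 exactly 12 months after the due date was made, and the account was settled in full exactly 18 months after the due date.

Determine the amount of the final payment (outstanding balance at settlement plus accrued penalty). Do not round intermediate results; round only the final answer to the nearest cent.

€7,559,309.54

Monthly rate = 5.4% ÷ 12 = 0.45%
Balance at month 12: €7,400,000.0000 × (1 + 0.0045)^12 = €7,809,639.9644…
After €2,072,000.00 payment: €7,809,639.9644… − €2,072,000.00 = €5,737,639.9644…
Balance at month 18: €5,737,639.9644… × (1 + 0.0045)^6 = €5,894,309.5438…
Penalty: 18 × 1.25% × €7,400,000.00 = €1,665,000.00
Final settlement = outstanding balance + penalty = €5,894,309.5438… + €1,665,000.00 = €7,559,309.54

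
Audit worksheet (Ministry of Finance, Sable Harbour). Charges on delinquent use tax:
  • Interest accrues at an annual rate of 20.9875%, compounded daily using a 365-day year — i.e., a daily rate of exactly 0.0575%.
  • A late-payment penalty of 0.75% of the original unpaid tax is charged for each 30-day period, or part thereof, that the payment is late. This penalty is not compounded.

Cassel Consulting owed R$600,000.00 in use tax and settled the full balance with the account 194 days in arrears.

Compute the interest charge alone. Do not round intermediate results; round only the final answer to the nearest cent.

Interest: R$600,000.00 × ((1 + 0.000575)^194 − 1) = R$600,000.00 × 0.11797380… = R$70,784.2813…

R$70,784.28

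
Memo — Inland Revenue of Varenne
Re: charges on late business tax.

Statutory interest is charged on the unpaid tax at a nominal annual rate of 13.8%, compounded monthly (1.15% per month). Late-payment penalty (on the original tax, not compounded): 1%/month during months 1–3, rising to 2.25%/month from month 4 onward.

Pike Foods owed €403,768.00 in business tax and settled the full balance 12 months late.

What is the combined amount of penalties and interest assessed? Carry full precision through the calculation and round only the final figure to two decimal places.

€153,258.99

Penalty, months 1–3: 3 × 1% × €403,768.00 = €12,113.04
Penalty, months 4–12: 9 × 2.25% × €403,768.00 = €81,763.02
Interest: €403,768.00 × ((1 + 0.0115)^12 − 1) = €403,768.00 × 0.1470719… = €59,382.9316…
Penalties + interest = €93,876.0600 + €59,382.9316… = €153,258.99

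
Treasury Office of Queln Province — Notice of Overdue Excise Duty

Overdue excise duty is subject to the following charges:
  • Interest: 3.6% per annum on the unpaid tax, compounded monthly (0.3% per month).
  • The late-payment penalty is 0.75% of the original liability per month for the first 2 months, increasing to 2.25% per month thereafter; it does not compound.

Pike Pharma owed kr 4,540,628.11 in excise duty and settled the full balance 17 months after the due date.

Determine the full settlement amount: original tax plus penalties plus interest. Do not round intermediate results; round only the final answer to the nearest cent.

Penalty, months 1–2: 2 × 0.75% × kr 4,540,628.11 = kr 68,109.42…
Penalty, months 3–17: 15 × 2.25% × kr 4,540,628.11 = kr 1,532,461.99…
Interest: kr 4,540,628.11 × ((1 + 0.003)^17 − 1) = kr 4,540,628.11 × 0.0522426… = kr 237,214.0106…
Total = kr 4,540,628.11 + kr 1,600,571.4088… + kr 237,214.0106… = kr 6,378,413.53

kr 6,378,413.53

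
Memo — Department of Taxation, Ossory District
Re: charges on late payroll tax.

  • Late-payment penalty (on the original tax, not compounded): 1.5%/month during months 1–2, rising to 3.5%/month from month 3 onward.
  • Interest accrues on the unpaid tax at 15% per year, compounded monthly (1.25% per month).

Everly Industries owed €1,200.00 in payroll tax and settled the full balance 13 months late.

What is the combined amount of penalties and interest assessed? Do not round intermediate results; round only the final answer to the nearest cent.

€708.32

Penalty, months 1–2: 2 × 1.5% × €1,200.00 = €36.00
Penalty, months 3–13: 11 × 3.5% × €1,200.00 = €462.00
Interest: €1,200.00 × ((1 + 0.0125)^13 − 1) = €1,200.00 × 0.1752639… = €210.3167…
Penalties + interest = €498.0000 + €210.3167… = €708.32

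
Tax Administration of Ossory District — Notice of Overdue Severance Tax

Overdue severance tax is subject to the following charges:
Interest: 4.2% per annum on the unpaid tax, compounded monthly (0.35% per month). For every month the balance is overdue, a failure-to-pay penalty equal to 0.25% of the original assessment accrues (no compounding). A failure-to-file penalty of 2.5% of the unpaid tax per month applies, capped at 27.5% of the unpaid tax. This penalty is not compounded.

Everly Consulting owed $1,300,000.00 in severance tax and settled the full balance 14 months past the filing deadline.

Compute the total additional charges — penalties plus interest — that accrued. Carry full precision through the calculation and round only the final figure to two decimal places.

$468,169.66

Failure-to-file: 14 × 2.5% × $1,300,000.00 = $455,000.00, capped at 27.5% × $1,300,000.00 = $357,500.00
Failure-to-pay penalty: 14 × 0.25% × $1,300,000.00 = $45,500.00
Interest: $1,300,000.00 × ((1 + 0.0035)^14 − 1) = $1,300,000.00 × 0.0501305… = $65,169.6601…
Penalties + interest = $403,000.0000 + $65,169.6601… = $468,169.66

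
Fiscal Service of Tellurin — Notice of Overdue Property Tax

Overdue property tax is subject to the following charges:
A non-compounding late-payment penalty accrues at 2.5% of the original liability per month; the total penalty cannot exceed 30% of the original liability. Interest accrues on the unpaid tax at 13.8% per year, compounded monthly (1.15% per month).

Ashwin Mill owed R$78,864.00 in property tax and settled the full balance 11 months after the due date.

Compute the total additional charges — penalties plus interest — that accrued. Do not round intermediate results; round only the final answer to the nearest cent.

R$32,257.79

Penalty: 11 × 2.5% × R$78,864.00 = R$21,687.60 (below the 30% cap of R$23,659.20)
Interest: R$78,864.00 × ((1 + 0.0115)^11 − 1) = R$78,864.00 × 0.1340306… = R$10,570.1861…
Penalties + interest = R$21,687.6000 + R$10,570.1861… = R$32,257.79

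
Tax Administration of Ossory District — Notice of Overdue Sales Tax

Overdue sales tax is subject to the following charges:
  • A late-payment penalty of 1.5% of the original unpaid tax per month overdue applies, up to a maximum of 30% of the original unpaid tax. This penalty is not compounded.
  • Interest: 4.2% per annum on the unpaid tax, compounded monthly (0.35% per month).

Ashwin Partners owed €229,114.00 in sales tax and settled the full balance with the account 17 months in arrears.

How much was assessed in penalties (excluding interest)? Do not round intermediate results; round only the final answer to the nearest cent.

€58,424.07

Penalty: 17 × 1.5% × €229,114.00 = €58,424.07 (below the 30% cap of €68,734.20)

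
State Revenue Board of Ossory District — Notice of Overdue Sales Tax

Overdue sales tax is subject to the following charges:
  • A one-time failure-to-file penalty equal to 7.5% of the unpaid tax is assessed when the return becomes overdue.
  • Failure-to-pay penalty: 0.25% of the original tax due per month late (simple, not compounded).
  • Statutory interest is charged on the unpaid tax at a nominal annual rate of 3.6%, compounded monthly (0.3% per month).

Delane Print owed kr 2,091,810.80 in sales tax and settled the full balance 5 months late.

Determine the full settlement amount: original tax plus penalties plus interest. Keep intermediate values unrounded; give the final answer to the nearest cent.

kr 2,306,410.24

Failure-to-file penalty: 7.5% × kr 2,091,810.80 = kr 156,885.81
Failure-to-pay penalty = 0.25% × kr 2,091,810.80 × 5 mo = kr 26,147.64…
Interest: kr 2,091,810.80 × ((1 + 0.003)^5 − 1) = kr 2,091,810.80 × 0.0150903… = kr 31,565.9906…
Total = kr 2,091,810.80 + kr 183,033.4450 + kr 31,565.9906… = kr 2,306,410.24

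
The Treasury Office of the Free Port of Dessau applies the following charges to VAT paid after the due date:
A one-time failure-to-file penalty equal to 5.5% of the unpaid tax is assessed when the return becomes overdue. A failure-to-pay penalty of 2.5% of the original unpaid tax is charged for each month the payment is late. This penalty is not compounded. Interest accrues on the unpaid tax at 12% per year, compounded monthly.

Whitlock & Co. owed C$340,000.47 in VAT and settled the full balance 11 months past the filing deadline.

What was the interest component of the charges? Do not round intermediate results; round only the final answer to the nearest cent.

Interest (12%/yr ÷ 12 = 1%/month): C$340,000.47 × ((1 + 0.01)^11 − 1) = C$39,327.2922…

C$39,327.29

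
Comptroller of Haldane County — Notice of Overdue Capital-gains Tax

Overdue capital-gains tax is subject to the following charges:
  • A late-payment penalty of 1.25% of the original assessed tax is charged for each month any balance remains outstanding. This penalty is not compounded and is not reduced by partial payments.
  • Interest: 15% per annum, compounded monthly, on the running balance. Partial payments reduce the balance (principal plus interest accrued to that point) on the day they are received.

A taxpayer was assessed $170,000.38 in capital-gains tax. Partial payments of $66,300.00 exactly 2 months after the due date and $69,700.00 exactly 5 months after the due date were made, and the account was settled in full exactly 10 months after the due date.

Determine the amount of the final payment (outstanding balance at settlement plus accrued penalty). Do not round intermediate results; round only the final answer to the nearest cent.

Monthly rate = 15% ÷ 12 = 1.25%
Balance at month 2: $170,000.3800 × (1 + 0.0125)^2 = $174,276.9521…
After $66,300.00 payment: $174,276.9521… − $66,300.00 = $107,976.9521…
Balance at month 5: $107,976.9521… × (1 + 0.0125)^3 = $112,076.9129…
After $69,700.00 payment: $112,076.9129… − $69,700.00 = $42,376.9129…
Balance at month 10: $42,376.9129… × (1 + 0.0125)^5 = $45,092.5167…
Penalty: 10 × 1.25% × $170,000.38 = $21,250.05…
Final settlement = outstanding balance + penalty = $45,092.5167… + $21,250.05… = $66,342.56

$66,342.56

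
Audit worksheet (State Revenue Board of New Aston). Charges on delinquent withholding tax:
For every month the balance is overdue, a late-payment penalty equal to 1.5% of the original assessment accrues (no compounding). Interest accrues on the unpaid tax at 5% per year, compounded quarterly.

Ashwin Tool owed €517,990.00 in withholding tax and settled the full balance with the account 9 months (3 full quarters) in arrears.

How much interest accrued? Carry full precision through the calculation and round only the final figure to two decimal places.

Interest (5%/yr ÷ 4 = 1.25%/quarter): €517,990.00 × ((1 + 0.0125)^3 − 1) = €19,668.4445…

€19,668.44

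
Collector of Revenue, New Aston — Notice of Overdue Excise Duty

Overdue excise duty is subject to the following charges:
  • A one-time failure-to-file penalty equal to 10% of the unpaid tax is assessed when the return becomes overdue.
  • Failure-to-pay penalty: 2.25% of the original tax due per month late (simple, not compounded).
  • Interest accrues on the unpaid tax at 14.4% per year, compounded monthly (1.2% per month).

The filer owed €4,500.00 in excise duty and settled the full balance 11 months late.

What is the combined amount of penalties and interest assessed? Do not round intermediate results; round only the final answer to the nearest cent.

€2,194.70

Failure-to-file penalty: 10% × €4,500.00 = €450.00
Failure-to-pay penalty = 2.25% × €4,500.00 × 11 mo = €1,113.75
Interest: €4,500.00 × ((1 + 0.012)^11 − 1) = €4,500.00 × 0.1402121… = €630.9544…
Penalties + interest = €1,563.7500 + €630.9544… = €2,194.70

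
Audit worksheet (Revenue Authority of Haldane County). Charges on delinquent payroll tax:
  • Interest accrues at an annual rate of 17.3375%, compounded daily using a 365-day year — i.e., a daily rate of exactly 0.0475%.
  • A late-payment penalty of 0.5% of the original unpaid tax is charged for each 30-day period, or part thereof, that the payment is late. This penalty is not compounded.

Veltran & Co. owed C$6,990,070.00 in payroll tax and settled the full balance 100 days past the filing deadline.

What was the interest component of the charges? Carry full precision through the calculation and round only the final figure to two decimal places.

Interest: C$6,990,070.00 × ((1 + 0.000475)^100 − 1) = C$6,990,070.00 × 0.04863437… = C$339,957.6849…

C$339,957.68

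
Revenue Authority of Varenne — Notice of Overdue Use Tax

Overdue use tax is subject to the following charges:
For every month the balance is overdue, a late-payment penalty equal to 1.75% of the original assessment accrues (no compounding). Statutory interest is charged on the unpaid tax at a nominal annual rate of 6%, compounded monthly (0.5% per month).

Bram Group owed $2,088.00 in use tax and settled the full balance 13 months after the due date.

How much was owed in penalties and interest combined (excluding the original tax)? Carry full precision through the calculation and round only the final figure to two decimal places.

$614.89

Late-payment penalty: 13 × 1.75% × $2,088.00 = $475.02
Interest: $2,088.00 × ((1 + 0.005)^13 − 1) = $2,088.00 × 0.0669862… = $139.8672…
Penalties + interest = $475.0200 + $139.8672… = $614.89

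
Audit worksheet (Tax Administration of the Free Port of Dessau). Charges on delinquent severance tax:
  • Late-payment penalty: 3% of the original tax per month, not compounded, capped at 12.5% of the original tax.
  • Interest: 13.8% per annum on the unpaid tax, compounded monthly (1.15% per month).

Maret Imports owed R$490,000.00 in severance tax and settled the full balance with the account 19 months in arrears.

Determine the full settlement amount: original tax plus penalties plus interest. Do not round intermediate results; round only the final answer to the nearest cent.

R$670,152.75

Penalty (uncapped): 19 × 3% × R$490,000.00 = R$279,300.00; cap = 12.5% × R$490,000.00 = R$61,250.00 → penalty = R$61,250.00
Interest: R$490,000.00 × ((1 + 0.0115)^19 − 1) = R$490,000.00 × 0.2426587… = R$118,902.7494…
Total = R$490,000.00 + R$61,250.0000 + R$118,902.7494… = R$670,152.75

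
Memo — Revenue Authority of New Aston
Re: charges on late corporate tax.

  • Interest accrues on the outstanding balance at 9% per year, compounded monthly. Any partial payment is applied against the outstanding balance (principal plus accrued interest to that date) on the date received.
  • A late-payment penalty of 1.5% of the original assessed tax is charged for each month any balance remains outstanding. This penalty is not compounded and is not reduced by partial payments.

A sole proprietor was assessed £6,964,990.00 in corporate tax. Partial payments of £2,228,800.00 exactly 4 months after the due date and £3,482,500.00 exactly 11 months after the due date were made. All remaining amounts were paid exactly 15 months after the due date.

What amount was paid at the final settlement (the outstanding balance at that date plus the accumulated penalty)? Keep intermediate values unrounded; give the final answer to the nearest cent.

£3,350,293.55

Monthly rate = 9% ÷ 12 = 0.75%
Balance at month 4: £6,964,990.0000 × (1 + 0.0075)^4 = £7,176,302.1596…
After £2,228,800.00 payment: £7,176,302.1596… − £2,228,800.00 = £4,947,502.1596…
Balance at month 11: £4,947,502.1596… × (1 + 0.0075)^7 = £5,213,163.8632…
After £3,482,500.00 payment: £5,213,163.8632… − £3,482,500.00 = £1,730,663.8632…
Balance at month 15: £1,730,663.8632… × (1 + 0.0075)^4 = £1,783,170.8041…
Penalty: 15 × 1.5% × £6,964,990.00 = £1,567,122.75
Final settlement = outstanding balance + penalty = £1,783,170.8041… + £1,567,122.75 = £3,350,293.55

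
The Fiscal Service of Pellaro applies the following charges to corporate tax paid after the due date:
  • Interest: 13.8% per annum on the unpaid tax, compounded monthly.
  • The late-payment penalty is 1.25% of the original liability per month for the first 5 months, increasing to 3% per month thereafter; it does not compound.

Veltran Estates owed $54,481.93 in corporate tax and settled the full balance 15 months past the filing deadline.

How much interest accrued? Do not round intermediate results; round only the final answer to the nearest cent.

$10,193.72

Interest (13.8%/yr ÷ 12 = 1.15%/month): $54,481.93 × ((1 + 0.0115)^15 − 1) = $10,193.7183…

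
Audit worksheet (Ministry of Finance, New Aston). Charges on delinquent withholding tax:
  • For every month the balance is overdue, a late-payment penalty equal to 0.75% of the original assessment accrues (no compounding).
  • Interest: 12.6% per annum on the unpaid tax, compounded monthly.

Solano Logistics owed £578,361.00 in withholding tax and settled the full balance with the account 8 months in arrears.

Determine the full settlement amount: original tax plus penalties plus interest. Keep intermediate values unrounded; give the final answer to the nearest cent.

Late-payment penalty = 0.75% × £578,361.00 × 8 mo = £34,701.66
Interest (12.6%/yr ÷ 12 = 1.05%/month): £578,361.00 × ((1 + 0.0105)^8 − 1) = £50,405.7141…
Total = £578,361.00 + £34,701.6600 + £50,405.7141… = £663,468.37

£663,468.37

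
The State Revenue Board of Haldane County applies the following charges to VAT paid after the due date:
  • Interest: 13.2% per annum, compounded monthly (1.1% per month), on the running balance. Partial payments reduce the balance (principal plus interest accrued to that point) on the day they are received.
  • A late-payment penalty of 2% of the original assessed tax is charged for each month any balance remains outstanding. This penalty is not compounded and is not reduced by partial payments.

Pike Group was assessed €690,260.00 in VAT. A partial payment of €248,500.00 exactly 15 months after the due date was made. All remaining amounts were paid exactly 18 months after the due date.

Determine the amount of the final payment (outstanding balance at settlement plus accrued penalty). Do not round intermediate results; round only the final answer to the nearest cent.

Balance at month 15: €690,260.0000 × (1 + 0.011)^15 = €813,354.8131…
After €248,500.00 payment: €813,354.8131… − €248,500.00 = €564,854.8131…
Balance at month 18: €564,854.8131… × (1 + 0.011)^3 = €583,700.8160…
Penalty: 18 × 2% × €690,260.00 = €248,493.60
Final settlement = outstanding balance + penalty = €583,700.8160… + €248,493.60 = €832,194.42

€832,194.42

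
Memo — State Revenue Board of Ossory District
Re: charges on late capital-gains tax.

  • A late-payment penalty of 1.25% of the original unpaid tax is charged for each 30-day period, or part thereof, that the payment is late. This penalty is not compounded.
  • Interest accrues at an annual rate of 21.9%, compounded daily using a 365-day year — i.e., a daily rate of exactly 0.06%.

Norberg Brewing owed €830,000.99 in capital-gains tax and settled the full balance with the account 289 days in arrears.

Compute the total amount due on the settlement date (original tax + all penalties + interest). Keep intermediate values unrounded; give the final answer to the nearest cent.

Penalty periods: ⌈289/30⌉ = 10; penalty = 10 × 1.25% × €830,000.99 = €103,750.12…
Interest: €830,000.99 × ((1 + 0.0006)^289 − 1) = €830,000.99 × 0.18927990… = €157,102.5072…
Total = €830,000.99 + €103,750.1238… + €157,102.5072… = €1,090,853.62

€1,090,853.62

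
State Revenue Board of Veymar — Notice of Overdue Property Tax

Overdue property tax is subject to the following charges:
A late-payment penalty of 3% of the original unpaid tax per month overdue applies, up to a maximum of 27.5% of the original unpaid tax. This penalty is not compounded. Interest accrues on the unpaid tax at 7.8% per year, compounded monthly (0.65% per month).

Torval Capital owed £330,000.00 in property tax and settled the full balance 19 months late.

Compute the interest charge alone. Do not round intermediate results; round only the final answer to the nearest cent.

£43,229.31

Interest: £330,000.00 × ((1 + 0.0065)^19 − 1) = £330,000.00 × 0.1309979… = £43,229.3128…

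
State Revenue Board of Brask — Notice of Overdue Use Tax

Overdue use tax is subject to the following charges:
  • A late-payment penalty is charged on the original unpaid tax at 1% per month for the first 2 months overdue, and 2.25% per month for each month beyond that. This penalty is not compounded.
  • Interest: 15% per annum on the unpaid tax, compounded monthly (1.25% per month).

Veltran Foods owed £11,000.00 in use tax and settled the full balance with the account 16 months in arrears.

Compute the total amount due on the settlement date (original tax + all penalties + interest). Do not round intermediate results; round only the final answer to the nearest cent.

£17,103.79

Penalty, months 1–2: 2 × 1% × £11,000.00 = £220.00
Penalty, months 3–16: 14 × 2.25% × £11,000.00 = £3,465.00
Interest: £11,000.00 × ((1 + 0.0125)^16 − 1) = £11,000.00 × 0.2198895… = £2,418.7850…
Total = £11,000.00 + £3,685.0000 + £2,418.7850… = £17,103.79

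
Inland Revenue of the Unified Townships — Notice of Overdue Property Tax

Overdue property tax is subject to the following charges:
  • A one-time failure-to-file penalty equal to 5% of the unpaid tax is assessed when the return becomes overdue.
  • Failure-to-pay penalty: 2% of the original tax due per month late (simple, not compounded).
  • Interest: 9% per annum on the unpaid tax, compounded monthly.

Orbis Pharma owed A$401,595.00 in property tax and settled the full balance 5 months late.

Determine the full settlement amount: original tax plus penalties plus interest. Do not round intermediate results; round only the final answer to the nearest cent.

A$477,121.66

Failure-to-file penalty: 5% × A$401,595.00 = A$20,079.75
Failure-to-pay penalty: 5 × 2% × A$401,595.00 = A$40,159.50
Interest (9%/yr ÷ 12 = 0.75%/month): A$401,595.00 × ((1 + 0.0075)^5 − 1) = A$15,287.4103…
Total = A$401,595.00 + A$60,239.2500 + A$15,287.4103… = A$477,121.66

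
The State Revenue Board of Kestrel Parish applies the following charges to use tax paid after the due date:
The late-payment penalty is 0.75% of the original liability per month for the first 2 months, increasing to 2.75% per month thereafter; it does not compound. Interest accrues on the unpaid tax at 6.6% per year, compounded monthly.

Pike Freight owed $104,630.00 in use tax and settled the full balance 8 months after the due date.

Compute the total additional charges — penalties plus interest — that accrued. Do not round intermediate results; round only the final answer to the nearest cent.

Penalty, months 1–2: 2 × 0.75% × $104,630.00 = $1,569.45
Penalty, months 3–8: 6 × 2.75% × $104,630.00 = $17,263.95
Interest (6.6%/yr ÷ 12 = 0.55%/month): $104,630.00 × ((1 + 0.0055)^8 − 1) = $4,693.3232…
Penalties + interest = $18,833.4000 + $4,693.3232… = $23,526.72

$23,526.72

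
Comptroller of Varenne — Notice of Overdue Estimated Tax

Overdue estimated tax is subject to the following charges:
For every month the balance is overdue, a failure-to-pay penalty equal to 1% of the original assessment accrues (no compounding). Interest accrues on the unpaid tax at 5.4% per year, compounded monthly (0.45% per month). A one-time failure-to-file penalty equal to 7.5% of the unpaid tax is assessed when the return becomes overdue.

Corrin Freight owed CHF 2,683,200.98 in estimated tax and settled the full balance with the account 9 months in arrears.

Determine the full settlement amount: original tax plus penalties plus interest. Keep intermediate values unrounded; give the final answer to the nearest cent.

Failure-to-file penalty: 7.5% × CHF 2,683,200.98 = CHF 201,240.07…
Failure-to-pay penalty = 1% × CHF 2,683,200.98 × 9 mo = CHF 241,488.09…
Interest: CHF 2,683,200.98 × ((1 + 0.0045)^9 − 1) = CHF 2,683,200.98 × 0.0412367… = CHF 110,646.3710…
Total = CHF 2,683,200.98 + CHF 442,728.1617 + CHF 110,646.3710… = CHF 3,236,575.51

CHF 3,236,575.51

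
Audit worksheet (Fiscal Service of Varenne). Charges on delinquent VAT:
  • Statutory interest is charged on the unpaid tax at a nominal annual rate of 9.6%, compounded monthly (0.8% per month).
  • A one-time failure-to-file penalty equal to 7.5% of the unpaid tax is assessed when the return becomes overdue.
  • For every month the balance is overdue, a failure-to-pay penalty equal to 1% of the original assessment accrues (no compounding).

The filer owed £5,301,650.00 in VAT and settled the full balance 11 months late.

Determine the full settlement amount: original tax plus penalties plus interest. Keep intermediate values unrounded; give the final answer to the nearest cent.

£6,768,117.39

Failure-to-file penalty: 7.5% × £5,301,650.00 = £397,623.75
Failure-to-pay penalty = 1% × £5,301,650.00 × 11 mo = £583,181.50
Interest: £5,301,650.00 × ((1 + 0.008)^11 − 1) = £5,301,650.00 × 0.0916058… = £485,662.1384…
Total = £5,301,650.00 + £980,805.2500 + £485,662.1384… = £6,768,117.39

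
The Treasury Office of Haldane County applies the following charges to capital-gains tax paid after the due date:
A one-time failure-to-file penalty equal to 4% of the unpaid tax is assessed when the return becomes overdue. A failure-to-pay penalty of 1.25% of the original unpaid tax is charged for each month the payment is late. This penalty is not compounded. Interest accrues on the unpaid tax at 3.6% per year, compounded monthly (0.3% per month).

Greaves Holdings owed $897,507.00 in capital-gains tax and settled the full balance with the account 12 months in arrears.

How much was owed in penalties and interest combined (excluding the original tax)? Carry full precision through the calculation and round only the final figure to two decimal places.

Failure-to-file penalty: 4% × $897,507.00 = $35,900.28
Failure-to-pay penalty = 1.25% × $897,507.00 × 12 mo = $134,626.05
Interest: $897,507.00 × ((1 + 0.003)^12 − 1) = $897,507.00 × 0.0366000… = $32,848.7385…
Penalties + interest = $170,526.3300 + $32,848.7385… = $203,375.07

$203,375.07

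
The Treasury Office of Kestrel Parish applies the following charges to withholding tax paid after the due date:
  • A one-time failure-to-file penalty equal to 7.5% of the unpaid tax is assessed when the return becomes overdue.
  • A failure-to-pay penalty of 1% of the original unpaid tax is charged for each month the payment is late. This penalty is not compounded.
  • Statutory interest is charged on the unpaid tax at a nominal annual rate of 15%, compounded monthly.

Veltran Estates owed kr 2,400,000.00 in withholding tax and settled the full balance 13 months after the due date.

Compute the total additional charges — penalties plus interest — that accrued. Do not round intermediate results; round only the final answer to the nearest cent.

kr 912,633.48

Failure-to-file penalty: 7.5% × kr 2,400,000.00 = kr 180,000.00
Failure-to-pay penalty: 13 × 1% × kr 2,400,000.00 = kr 312,000.00
Interest (15%/yr ÷ 12 = 1.25%/month): kr 2,400,000.00 × ((1 + 0.0125)^13 − 1) = kr 420,633.4781…
Penalties + interest = kr 492,000.0000 + kr 420,633.4781… = kr 912,633.48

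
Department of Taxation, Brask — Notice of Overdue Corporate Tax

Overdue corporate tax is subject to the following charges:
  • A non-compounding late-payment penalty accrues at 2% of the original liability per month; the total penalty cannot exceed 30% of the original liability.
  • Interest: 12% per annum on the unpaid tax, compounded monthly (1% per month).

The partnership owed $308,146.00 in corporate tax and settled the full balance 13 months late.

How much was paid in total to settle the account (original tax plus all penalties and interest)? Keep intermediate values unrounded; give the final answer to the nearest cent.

Penalty: 13 × 2% × $308,146.00 = $80,117.96 (below the 30% cap of $92,443.80)
Interest: $308,146.00 × ((1 + 0.01)^13 − 1) = $308,146.00 × 0.1380933… = $42,552.8920…
Total = $308,146.00 + $80,117.9600 + $42,552.8920… = $430,816.85

$430,816.85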